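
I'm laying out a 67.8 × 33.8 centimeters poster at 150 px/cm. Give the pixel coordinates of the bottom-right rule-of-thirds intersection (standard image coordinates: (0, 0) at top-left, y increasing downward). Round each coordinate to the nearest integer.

(6780, 3380)

In pixels the canvas is 67.8 × 150 = 10170 wide and 33.8 × 150 = 5070 tall.
The bottom-right point is two-thirds across and two-thirds down:
x = 2 × 10170/3 ≈ 6780; y = 2 × 5070/3 ≈ 3380.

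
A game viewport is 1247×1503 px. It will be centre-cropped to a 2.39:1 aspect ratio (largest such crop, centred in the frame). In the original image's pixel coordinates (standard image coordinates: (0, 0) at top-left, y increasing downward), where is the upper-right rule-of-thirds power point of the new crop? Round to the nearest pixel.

1247/1503 < 2.39/1, so the 2.39:1 crop keeps the full width 1247 and trims height to 1247 × 1/2.39 = 521.76 px.
Top offset = (1503 − 521.76)/2 = 490.62 px; left offset = 0.
Upper-right is two-thirds across and one-third down within the crop:
x = 0.00 + 2 × 1247.00/3 ≈ 831; y = 490.62 + 1 × 521.76/3 ≈ 665.

x = 831 px, y = 665 px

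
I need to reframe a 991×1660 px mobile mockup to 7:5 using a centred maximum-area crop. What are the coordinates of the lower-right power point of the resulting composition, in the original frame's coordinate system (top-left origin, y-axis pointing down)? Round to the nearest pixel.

x = 661 px, y = 948 px

991/1660 < 7/5, so the 7:5 crop keeps the full width 991 and trims height to 991 × 5/7 = 707.86 px.
Top offset = (1660 − 707.86)/2 = 476.07 px; left offset = 0.
Lower-right is two-thirds across and two-thirds down within the crop:
x = 0.00 + 2 × 991.00/3 ≈ 661; y = 476.07 + 2 × 707.86/3 ≈ 948.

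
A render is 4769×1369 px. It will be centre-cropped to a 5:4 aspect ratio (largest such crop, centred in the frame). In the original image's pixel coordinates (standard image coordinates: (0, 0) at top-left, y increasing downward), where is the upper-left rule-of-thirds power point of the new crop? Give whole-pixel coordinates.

(2099, 456)

4769/1369 > 5/4, so the 5:4 crop keeps the full height 1369 and trims width to 1369 × 5/4 = 1711.25 px.
Left offset = (4769 − 1711.25)/2 = 1528.88 px; top offset = 0.
Upper-left is one-third across and one-third down within the crop:
x = 1528.88 + 1 × 1711.25/3 ≈ 2099; y = 0.00 + 1 × 1369.00/3 ≈ 456.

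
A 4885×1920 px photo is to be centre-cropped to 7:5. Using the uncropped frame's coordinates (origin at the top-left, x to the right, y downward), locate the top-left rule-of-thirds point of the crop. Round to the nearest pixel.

4885/1920 > 7/5, so the 7:5 crop keeps the full height 1920 and trims width to 1920 × 7/5 = 2688.00 px.
Left offset = (4885 − 2688.00)/2 = 1098.50 px; top offset = 0.
Top-left is one-third across and one-third down within the crop:
x = 1098.50 + 1 × 2688.00/3 ≈ 1995; y = 0.00 + 1 × 1920.00/3 ≈ 640.

x = 1995 px, y = 640 px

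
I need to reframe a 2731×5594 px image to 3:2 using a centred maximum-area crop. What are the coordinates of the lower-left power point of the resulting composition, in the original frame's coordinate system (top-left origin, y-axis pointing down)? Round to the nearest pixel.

x = 910 px, y = 3100 px

2731/5594 < 3/2, so the 3:2 crop keeps the full width 2731 and trims height to 2731 × 2/3 = 1820.67 px.
Top offset = (5594 − 1820.67)/2 = 1886.67 px; left offset = 0.
Lower-left is one-third across and two-thirds down within the crop:
x = 0.00 + 1 × 2731.00/3 ≈ 910; y = 1886.67 + 2 × 1820.67/3 ≈ 3100.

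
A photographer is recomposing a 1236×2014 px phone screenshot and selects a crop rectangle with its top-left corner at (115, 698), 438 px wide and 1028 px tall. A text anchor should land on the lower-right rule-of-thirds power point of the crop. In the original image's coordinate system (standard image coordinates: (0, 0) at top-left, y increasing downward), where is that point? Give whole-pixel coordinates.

x = 407 px, y = 1383 px

One third of the crop width 438 is 146.00 px.
One third of the crop height 1028 is 342.67 px.
The lower-right point is two-thirds across and two-thirds down within the crop:
x = 115 + 2 × 146.00 ≈ 407; y = 698 + 2 × 342.67 ≈ 1383.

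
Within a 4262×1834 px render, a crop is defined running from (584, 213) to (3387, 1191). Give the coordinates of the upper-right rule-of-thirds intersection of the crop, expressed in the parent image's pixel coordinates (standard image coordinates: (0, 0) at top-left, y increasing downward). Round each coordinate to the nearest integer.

(2453, 539)

Crop width = 3387 − 584 = 2803 px; one third is 934.33 px.
Crop height = 1191 − 213 = 978 px; one third is 326.00 px.
The upper-right point is two-thirds across and one-third down within the crop:
x = 584 + 2 × 934.33 ≈ 2453; y = 213 + 1 × 326.00 ≈ 539.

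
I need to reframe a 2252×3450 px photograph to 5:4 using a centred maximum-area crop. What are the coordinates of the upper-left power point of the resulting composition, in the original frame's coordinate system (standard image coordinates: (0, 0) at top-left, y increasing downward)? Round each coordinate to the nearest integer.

2252/3450 < 5/4, so the 5:4 crop keeps the full width 2252 and trims height to 2252 × 4/5 = 1801.60 px.
Top offset = (3450 − 1801.60)/2 = 824.20 px; left offset = 0.
Upper-left is one-third across and one-third down within the crop:
x = 0.00 + 1 × 2252.00/3 ≈ 751; y = 824.20 + 1 × 1801.60/3 ≈ 1425.

(751, 1425)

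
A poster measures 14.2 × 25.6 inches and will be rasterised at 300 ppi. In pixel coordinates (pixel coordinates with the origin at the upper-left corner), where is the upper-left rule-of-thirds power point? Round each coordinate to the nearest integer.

(1420, 2560)

In pixels the canvas is 14.2 × 300 = 4260 wide and 25.6 × 300 = 7680 tall.
The upper-left point is one-third across and one-third down:
x = 1 × 4260/3 ≈ 1420; y = 1 × 7680/3 ≈ 2560.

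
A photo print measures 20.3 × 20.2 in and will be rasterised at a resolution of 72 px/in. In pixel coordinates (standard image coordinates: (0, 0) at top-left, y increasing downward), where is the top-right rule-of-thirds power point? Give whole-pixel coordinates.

(974, 485)

In pixels the canvas is 20.3 × 72 = 1461.6 wide and 20.2 × 72 = 1454.4 tall.
The top-right point is two-thirds across and one-third down:
x = 2 × 1461.6/3 ≈ 974; y = 1 × 1454.4/3 ≈ 485.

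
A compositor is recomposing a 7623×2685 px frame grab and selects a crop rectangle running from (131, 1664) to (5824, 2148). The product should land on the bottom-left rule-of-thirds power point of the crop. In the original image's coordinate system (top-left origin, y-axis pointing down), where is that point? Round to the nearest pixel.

Crop width = 5824 − 131 = 5693 px; one third is 1897.67 px.
Crop height = 2148 − 1664 = 484 px; one third is 161.33 px.
The bottom-left point is one-third across and two-thirds down within the crop:
x = 131 + 1 × 1897.67 ≈ 2029; y = 1664 + 2 × 161.33 ≈ 1987.

x = 2029 px, y = 1987 px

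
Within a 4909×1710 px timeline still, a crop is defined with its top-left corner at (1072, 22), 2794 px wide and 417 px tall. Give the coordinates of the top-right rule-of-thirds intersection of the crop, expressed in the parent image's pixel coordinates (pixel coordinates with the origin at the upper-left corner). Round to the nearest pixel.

One third of the crop width 2794 is 931.33 px.
One third of the crop height 417 is 139.00 px.
The top-right point is two-thirds across and one-third down within the crop:
x = 1072 + 2 × 931.33 ≈ 2935; y = 22 + 1 × 139.00 ≈ 161.

x = 2935 px, y = 161 px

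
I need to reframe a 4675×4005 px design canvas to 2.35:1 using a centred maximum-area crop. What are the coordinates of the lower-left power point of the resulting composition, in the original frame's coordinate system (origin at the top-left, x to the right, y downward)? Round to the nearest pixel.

4675/4005 < 2.35/1, so the 2.35:1 crop keeps the full width 4675 and trims height to 4675 × 1/2.35 = 1989.36 px.
Top offset = (4005 − 1989.36)/2 = 1007.82 px; left offset = 0.
Lower-left is one-third across and two-thirds down within the crop:
x = 0.00 + 1 × 4675.00/3 ≈ 1558; y = 1007.82 + 2 × 1989.36/3 ≈ 2334.

(1558, 2334)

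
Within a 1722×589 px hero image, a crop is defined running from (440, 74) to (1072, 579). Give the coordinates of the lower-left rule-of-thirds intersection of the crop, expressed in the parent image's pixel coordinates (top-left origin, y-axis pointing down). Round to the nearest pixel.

x = 651 px, y = 411 px

Crop width = 1072 − 440 = 632 px; one third is 210.67 px.
Crop height = 579 − 74 = 505 px; one third is 168.33 px.
The lower-left point is one-third across and two-thirds down within the crop:
x = 440 + 1 × 210.67 ≈ 651; y = 74 + 2 × 168.33 ≈ 411.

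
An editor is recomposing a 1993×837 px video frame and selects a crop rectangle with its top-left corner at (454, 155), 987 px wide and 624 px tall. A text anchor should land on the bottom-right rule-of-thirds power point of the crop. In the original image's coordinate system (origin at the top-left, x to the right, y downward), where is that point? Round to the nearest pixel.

One third of the crop width 987 is 329.00 px.
One third of the crop height 624 is 208.00 px.
The bottom-right point is two-thirds across and two-thirds down within the crop:
x = 454 + 2 × 329.00 ≈ 1112; y = 155 + 2 × 208.00 ≈ 571.

(1112, 571)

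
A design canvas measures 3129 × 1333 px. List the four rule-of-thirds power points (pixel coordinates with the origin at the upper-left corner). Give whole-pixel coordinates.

(1043, 444), (2086, 444), (1043, 889), (2086, 889)

One third of 3129 is 1043; one third of 1333 is 444.33.
Vertical third lines at x = 1043 and x = 2086; horizontal third lines at y = 444 and y = 889.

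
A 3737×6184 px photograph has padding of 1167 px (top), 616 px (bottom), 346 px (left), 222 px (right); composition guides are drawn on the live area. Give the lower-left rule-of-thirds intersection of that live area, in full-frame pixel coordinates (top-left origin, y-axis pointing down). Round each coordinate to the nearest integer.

x = 1402 px, y = 4101 px

Content width = 3737 − 346 − 222 = 3169 px; content height = 6184 − 1167 − 616 = 4401 px.
Lower-left is one-third across and two-thirds down within the live area.
x = 346 + 1 × 3169/3 = 346 + 1056.33 ≈ 1402
y = 1167 + 2 × 4401/3 = 1167 + 2934.00 ≈ 4101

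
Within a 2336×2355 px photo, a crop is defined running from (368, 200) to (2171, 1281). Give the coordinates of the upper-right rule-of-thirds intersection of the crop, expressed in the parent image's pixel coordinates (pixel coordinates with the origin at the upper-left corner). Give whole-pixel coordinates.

(1570, 560)

Crop width = 2171 − 368 = 1803 px; one third is 601.00 px.
Crop height = 1281 − 200 = 1081 px; one third is 360.33 px.
The upper-right point is two-thirds across and one-third down within the crop:
x = 368 + 2 × 601.00 ≈ 1570; y = 200 + 1 × 360.33 ≈ 560.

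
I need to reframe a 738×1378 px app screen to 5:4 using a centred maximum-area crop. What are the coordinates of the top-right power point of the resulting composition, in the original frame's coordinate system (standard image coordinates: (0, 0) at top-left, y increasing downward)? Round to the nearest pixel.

(492, 591)

738/1378 < 5/4, so the 5:4 crop keeps the full width 738 and trims height to 738 × 4/5 = 590.40 px.
Top offset = (1378 − 590.40)/2 = 393.80 px; left offset = 0.
Top-right is two-thirds across and one-third down within the crop:
x = 0.00 + 2 × 738.00/3 ≈ 492; y = 393.80 + 1 × 590.40/3 ≈ 591.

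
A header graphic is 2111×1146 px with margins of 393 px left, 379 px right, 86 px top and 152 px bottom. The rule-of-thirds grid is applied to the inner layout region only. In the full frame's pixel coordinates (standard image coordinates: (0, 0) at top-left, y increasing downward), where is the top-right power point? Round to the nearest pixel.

Content width = 2111 − 393 − 379 = 1339 px; content height = 1146 − 86 − 152 = 908 px.
Top-right is two-thirds across and one-third down within the inner layout region.
x = 393 + 2 × 1339/3 = 393 + 892.67 ≈ 1286
y = 86 + 1 × 908/3 = 86 + 302.67 ≈ 389

(1286, 389)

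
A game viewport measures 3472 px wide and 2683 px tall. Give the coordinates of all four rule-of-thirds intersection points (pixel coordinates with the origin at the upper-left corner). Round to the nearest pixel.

One third of 3472 is 1157.33; one third of 2683 is 894.33.
Vertical third lines at x = 1157 and x = 2315; horizontal third lines at y = 894 and y = 1789.

(1157, 894), (2315, 894), (1157, 1789), (2315, 1789)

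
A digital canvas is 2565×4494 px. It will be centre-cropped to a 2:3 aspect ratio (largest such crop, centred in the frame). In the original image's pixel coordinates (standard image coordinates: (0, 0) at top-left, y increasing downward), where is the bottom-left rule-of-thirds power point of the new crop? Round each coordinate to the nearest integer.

2565/4494 < 2/3, so the 2:3 crop keeps the full width 2565 and trims height to 2565 × 3/2 = 3847.50 px.
Top offset = (4494 − 3847.50)/2 = 323.25 px; left offset = 0.
Bottom-left is one-third across and two-thirds down within the crop:
x = 0.00 + 1 × 2565.00/3 ≈ 855; y = 323.25 + 2 × 3847.50/3 ≈ 2888.

x = 855 px, y = 2888 px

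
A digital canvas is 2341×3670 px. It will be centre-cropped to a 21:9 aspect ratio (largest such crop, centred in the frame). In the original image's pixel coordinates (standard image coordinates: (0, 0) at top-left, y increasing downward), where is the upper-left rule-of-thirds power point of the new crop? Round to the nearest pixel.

x = 780 px, y = 1668 px

2341/3670 < 21/9, so the 21:9 crop keeps the full width 2341 and trims height to 2341 × 9/21 = 1003.29 px.
Top offset = (3670 − 1003.29)/2 = 1333.36 px; left offset = 0.
Upper-left is one-third across and one-third down within the crop:
x = 0.00 + 1 × 2341.00/3 ≈ 780; y = 1333.36 + 1 × 1003.29/3 ≈ 1668.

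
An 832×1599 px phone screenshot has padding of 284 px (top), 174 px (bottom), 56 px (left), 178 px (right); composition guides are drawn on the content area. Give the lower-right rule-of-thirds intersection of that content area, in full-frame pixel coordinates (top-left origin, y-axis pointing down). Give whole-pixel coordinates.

Content width = 832 − 56 − 178 = 598 px; content height = 1599 − 284 − 174 = 1141 px.
Lower-right is two-thirds across and two-thirds down within the content area.
x = 56 + 2 × 598/3 = 56 + 398.67 ≈ 455
y = 284 + 2 × 1141/3 = 284 + 760.67 ≈ 1045

x = 455 px, y = 1045 px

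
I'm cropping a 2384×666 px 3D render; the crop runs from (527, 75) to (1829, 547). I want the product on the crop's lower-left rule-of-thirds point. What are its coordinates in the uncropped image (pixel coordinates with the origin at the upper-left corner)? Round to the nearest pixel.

Crop width = 1829 − 527 = 1302 px; one third is 434.00 px.
Crop height = 547 − 75 = 472 px; one third is 157.33 px.
The lower-left point is one-third across and two-thirds down within the crop:
x = 527 + 1 × 434.00 ≈ 961; y = 75 + 2 × 157.33 ≈ 390.

x = 961 px, y = 390 px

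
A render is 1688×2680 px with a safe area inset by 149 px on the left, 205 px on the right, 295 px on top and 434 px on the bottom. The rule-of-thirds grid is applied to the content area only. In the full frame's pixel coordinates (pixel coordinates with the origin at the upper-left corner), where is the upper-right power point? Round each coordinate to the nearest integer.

Content width = 1688 − 149 − 205 = 1334 px; content height = 2680 − 295 − 434 = 1951 px.
Upper-right is two-thirds across and one-third down within the content area.
x = 149 + 2 × 1334/3 = 149 + 889.33 ≈ 1038
y = 295 + 1 × 1951/3 = 295 + 650.33 ≈ 945

x = 1038 px, y = 945 px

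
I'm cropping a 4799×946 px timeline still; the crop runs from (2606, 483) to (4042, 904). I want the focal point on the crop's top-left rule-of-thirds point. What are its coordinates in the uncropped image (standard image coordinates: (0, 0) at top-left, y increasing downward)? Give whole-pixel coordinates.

Crop width = 4042 − 2606 = 1436 px; one third is 478.67 px.
Crop height = 904 − 483 = 421 px; one third is 140.33 px.
The top-left point is one-third across and one-third down within the crop:
x = 2606 + 1 × 478.67 ≈ 3085; y = 483 + 1 × 140.33 ≈ 623.

(3085, 623)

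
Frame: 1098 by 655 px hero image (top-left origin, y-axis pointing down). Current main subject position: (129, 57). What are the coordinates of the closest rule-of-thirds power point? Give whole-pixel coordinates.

(366, 218)

Third lines: x ∈ {366, 732}, y ∈ {218, 437}.
129 is closer to x = 366; 57 is closer to y = 218.
So the nearest intersection is the upper-left power point.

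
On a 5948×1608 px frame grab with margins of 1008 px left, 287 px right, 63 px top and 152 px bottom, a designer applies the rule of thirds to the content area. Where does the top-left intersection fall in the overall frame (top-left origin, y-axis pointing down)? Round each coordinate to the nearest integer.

Content width = 5948 − 1008 − 287 = 4653 px; content height = 1608 − 63 − 152 = 1393 px.
Top-left is one-third across and one-third down within the content area.
x = 1008 + 1 × 4653/3 = 1008 + 1551.00 ≈ 2559
y = 63 + 1 × 1393/3 = 63 + 464.33 ≈ 527

(2559, 527)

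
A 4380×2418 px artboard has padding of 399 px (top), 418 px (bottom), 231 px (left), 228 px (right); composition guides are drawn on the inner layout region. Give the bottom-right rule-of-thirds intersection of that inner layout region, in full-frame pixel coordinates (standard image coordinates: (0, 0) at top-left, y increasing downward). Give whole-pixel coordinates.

x = 2845 px, y = 1466 px

Content width = 4380 − 231 − 228 = 3921 px; content height = 2418 − 399 − 418 = 1601 px.
Bottom-right is two-thirds across and two-thirds down within the inner layout region.
x = 231 + 2 × 3921/3 = 231 + 2614.00 ≈ 2845
y = 399 + 2 × 1601/3 = 399 + 1067.33 ≈ 1466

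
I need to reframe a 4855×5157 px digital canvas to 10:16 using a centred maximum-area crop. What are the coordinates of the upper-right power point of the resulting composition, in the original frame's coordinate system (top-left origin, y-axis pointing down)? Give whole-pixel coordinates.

(2965, 1719)

4855/5157 > 10/16, so the 10:16 crop keeps the full height 5157 and trims width to 5157 × 10/16 = 3223.12 px.
Left offset = (4855 − 3223.12)/2 = 815.94 px; top offset = 0.
Upper-right is two-thirds across and one-third down within the crop:
x = 815.94 + 2 × 3223.12/3 ≈ 2965; y = 0.00 + 1 × 5157.00/3 ≈ 1719.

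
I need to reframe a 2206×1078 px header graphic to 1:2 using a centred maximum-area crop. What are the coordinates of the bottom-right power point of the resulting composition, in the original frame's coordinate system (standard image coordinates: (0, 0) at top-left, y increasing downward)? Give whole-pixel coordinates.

2206/1078 > 1/2, so the 1:2 crop keeps the full height 1078 and trims width to 1078 × 1/2 = 539.00 px.
Left offset = (2206 − 539.00)/2 = 833.50 px; top offset = 0.
Bottom-right is two-thirds across and two-thirds down within the crop:
x = 833.50 + 2 × 539.00/3 ≈ 1193; y = 0.00 + 2 × 1078.00/3 ≈ 719.

x = 1193 px, y = 719 px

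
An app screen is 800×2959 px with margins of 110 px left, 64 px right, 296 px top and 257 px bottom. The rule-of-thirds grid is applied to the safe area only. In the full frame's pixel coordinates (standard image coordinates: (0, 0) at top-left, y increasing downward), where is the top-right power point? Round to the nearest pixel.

Content width = 800 − 110 − 64 = 626 px; content height = 2959 − 296 − 257 = 2406 px.
Top-right is two-thirds across and one-third down within the safe area.
x = 110 + 2 × 626/3 = 110 + 417.33 ≈ 527
y = 296 + 1 × 2406/3 = 296 + 802.00 ≈ 1098

x = 527 px, y = 1098 px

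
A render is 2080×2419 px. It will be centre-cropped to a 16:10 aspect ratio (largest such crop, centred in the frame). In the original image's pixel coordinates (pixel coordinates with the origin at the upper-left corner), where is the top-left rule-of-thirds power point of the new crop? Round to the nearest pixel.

(693, 993)

2080/2419 < 16/10, so the 16:10 crop keeps the full width 2080 and trims height to 2080 × 10/16 = 1300.00 px.
Top offset = (2419 − 1300.00)/2 = 559.50 px; left offset = 0.
Top-left is one-third across and one-third down within the crop:
x = 0.00 + 1 × 2080.00/3 ≈ 693; y = 559.50 + 1 × 1300.00/3 ≈ 993.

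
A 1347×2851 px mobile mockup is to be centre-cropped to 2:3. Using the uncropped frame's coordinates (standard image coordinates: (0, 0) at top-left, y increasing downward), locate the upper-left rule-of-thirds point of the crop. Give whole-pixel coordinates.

(449, 1089)

1347/2851 < 2/3, so the 2:3 crop keeps the full width 1347 and trims height to 1347 × 3/2 = 2020.50 px.
Top offset = (2851 − 2020.50)/2 = 415.25 px; left offset = 0.
Upper-left is one-third across and one-third down within the crop:
x = 0.00 + 1 × 1347.00/3 ≈ 449; y = 415.25 + 1 × 2020.50/3 ≈ 1089.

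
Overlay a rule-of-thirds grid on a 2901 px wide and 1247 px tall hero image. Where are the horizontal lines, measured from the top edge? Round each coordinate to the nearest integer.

1247 / 3 = 415.67, so the horizontal lines sit at one and two thirds of 1247.

y = 416 px and y = 831 px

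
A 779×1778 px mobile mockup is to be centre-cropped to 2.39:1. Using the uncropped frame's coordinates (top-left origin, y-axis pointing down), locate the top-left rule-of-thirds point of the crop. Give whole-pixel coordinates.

x = 260 px, y = 835 px

779/1778 < 2.39/1, so the 2.39:1 crop keeps the full width 779 and trims height to 779 × 1/2.39 = 325.94 px.
Top offset = (1778 − 325.94)/2 = 726.03 px; left offset = 0.
Top-left is one-third across and one-third down within the crop:
x = 0.00 + 1 × 779.00/3 ≈ 260; y = 726.03 + 1 × 325.94/3 ≈ 835.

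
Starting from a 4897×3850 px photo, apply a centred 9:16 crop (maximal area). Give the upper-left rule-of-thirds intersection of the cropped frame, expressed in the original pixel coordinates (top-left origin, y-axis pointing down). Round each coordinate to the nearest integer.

x = 2088 px, y = 1283 px

4897/3850 > 9/16, so the 9:16 crop keeps the full height 3850 and trims width to 3850 × 9/16 = 2165.62 px.
Left offset = (4897 − 2165.62)/2 = 1365.69 px; top offset = 0.
Upper-left is one-third across and one-third down within the crop:
x = 1365.69 + 1 × 2165.62/3 ≈ 2088; y = 0.00 + 1 × 3850.00/3 ≈ 1283.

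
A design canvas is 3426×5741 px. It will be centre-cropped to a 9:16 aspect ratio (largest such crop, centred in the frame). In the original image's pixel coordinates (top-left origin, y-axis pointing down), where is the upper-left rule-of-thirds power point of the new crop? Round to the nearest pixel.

3426/5741 > 9/16, so the 9:16 crop keeps the full height 5741 and trims width to 5741 × 9/16 = 3229.31 px.
Left offset = (3426 − 3229.31)/2 = 98.34 px; top offset = 0.
Upper-left is one-third across and one-third down within the crop:
x = 98.34 + 1 × 3229.31/3 ≈ 1175; y = 0.00 + 1 × 5741.00/3 ≈ 1914.

(1175, 1914)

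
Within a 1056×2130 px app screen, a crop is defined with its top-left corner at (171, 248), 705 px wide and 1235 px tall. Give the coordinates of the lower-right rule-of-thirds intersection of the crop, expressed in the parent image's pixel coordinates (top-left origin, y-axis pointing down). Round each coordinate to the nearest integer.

x = 641 px, y = 1071 px

One third of the crop width 705 is 235.00 px.
One third of the crop height 1235 is 411.67 px.
The lower-right point is two-thirds across and two-thirds down within the crop:
x = 171 + 2 × 235.00 ≈ 641; y = 248 + 2 × 411.67 ≈ 1071.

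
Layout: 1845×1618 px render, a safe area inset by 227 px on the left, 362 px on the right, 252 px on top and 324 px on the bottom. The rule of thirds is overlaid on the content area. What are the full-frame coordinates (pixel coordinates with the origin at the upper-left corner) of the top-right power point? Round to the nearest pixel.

(1064, 599)

Content width = 1845 − 227 − 362 = 1256 px; content height = 1618 − 252 − 324 = 1042 px.
Top-right is two-thirds across and one-third down within the content area.
x = 227 + 2 × 1256/3 = 227 + 837.33 ≈ 1064
y = 252 + 1 × 1042/3 = 252 + 347.33 ≈ 599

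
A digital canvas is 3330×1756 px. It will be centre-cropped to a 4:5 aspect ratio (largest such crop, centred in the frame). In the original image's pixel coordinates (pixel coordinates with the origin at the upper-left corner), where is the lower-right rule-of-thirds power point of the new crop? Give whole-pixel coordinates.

3330/1756 > 4/5, so the 4:5 crop keeps the full height 1756 and trims width to 1756 × 4/5 = 1404.80 px.
Left offset = (3330 − 1404.80)/2 = 962.60 px; top offset = 0.
Lower-right is two-thirds across and two-thirds down within the crop:
x = 962.60 + 2 × 1404.80/3 ≈ 1899; y = 0.00 + 2 × 1756.00/3 ≈ 1171.

x = 1899 px, y = 1171 px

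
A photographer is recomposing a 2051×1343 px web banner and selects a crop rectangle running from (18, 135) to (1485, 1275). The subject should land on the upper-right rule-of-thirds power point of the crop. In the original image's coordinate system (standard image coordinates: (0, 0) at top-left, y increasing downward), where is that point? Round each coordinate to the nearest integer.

Crop width = 1485 − 18 = 1467 px; one third is 489.00 px.
Crop height = 1275 − 135 = 1140 px; one third is 380.00 px.
The upper-right point is two-thirds across and one-third down within the crop:
x = 18 + 2 × 489.00 ≈ 996; y = 135 + 1 × 380.00 ≈ 515.

x = 996 px, y = 515 px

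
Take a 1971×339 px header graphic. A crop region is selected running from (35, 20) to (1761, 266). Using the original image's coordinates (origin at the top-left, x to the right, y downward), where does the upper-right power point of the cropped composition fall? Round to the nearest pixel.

(1186, 102)

Crop width = 1761 − 35 = 1726 px; one third is 575.33 px.
Crop height = 266 − 20 = 246 px; one third is 82.00 px.
The upper-right point is two-thirds across and one-third down within the crop:
x = 35 + 2 × 575.33 ≈ 1186; y = 20 + 1 × 82.00 ≈ 102.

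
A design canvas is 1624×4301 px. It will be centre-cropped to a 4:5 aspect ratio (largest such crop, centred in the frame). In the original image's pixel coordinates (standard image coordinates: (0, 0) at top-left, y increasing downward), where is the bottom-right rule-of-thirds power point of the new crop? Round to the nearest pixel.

(1083, 2489)

1624/4301 < 4/5, so the 4:5 crop keeps the full width 1624 and trims height to 1624 × 5/4 = 2030.00 px.
Top offset = (4301 − 2030.00)/2 = 1135.50 px; left offset = 0.
Bottom-right is two-thirds across and two-thirds down within the crop:
x = 0.00 + 2 × 1624.00/3 ≈ 1083; y = 1135.50 + 2 × 2030.00/3 ≈ 2489.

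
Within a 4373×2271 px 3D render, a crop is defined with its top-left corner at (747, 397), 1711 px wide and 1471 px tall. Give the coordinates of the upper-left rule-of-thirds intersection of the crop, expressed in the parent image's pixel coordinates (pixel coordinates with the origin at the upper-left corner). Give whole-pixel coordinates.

One third of the crop width 1711 is 570.33 px.
One third of the crop height 1471 is 490.33 px.
The upper-left point is one-third across and one-third down within the crop:
x = 747 + 1 × 570.33 ≈ 1317; y = 397 + 1 × 490.33 ≈ 887.

(1317, 887)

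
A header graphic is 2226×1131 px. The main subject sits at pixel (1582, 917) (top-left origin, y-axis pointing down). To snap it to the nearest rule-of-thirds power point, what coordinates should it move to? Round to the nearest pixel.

Third lines: x ∈ {742, 1484}, y ∈ {377, 754}.
1582 is closer to x = 1484; 917 is closer to y = 754.
So the nearest intersection is the lower-right power point.

x = 1484 px, y = 754 px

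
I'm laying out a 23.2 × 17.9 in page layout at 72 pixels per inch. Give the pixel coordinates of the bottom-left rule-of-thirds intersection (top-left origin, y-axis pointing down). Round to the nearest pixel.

In pixels the canvas is 23.2 × 72 = 1670.4 wide and 17.9 × 72 = 1288.8 tall.
The bottom-left point is one-third across and two-thirds down:
x = 1 × 1670.4/3 ≈ 557; y = 2 × 1288.8/3 ≈ 859.

x = 557 px, y = 859 px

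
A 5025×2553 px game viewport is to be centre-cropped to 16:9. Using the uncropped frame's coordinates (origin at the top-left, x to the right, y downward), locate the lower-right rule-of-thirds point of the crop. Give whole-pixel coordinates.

x = 3269 px, y = 1702 px

5025/2553 > 16/9, so the 16:9 crop keeps the full height 2553 and trims width to 2553 × 16/9 = 4538.67 px.
Left offset = (5025 − 4538.67)/2 = 243.17 px; top offset = 0.
Lower-right is two-thirds across and two-thirds down within the crop:
x = 243.17 + 2 × 4538.67/3 ≈ 3269; y = 0.00 + 2 × 2553.00/3 ≈ 1702.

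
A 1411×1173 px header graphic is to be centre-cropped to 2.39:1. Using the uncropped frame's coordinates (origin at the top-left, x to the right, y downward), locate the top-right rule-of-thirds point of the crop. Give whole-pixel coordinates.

(941, 488)

1411/1173 < 2.39/1, so the 2.39:1 crop keeps the full width 1411 and trims height to 1411 × 1/2.39 = 590.38 px.
Top offset = (1173 − 590.38)/2 = 291.31 px; left offset = 0.
Top-right is two-thirds across and one-third down within the crop:
x = 0.00 + 2 × 1411.00/3 ≈ 941; y = 291.31 + 1 × 590.38/3 ≈ 488.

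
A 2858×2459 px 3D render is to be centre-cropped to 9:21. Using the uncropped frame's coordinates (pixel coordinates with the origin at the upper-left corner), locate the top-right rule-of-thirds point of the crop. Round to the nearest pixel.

2858/2459 > 9/21, so the 9:21 crop keeps the full height 2459 and trims width to 2459 × 9/21 = 1053.86 px.
Left offset = (2858 − 1053.86)/2 = 902.07 px; top offset = 0.
Top-right is two-thirds across and one-third down within the crop:
x = 902.07 + 2 × 1053.86/3 ≈ 1605; y = 0.00 + 1 × 2459.00/3 ≈ 820.

(1605, 820)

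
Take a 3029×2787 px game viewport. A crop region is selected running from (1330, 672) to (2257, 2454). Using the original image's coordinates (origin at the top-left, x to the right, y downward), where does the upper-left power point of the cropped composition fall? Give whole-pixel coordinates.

x = 1639 px, y = 1266 px

Crop width = 2257 − 1330 = 927 px; one third is 309.00 px.
Crop height = 2454 − 672 = 1782 px; one third is 594.00 px.
The upper-left point is one-third across and one-third down within the crop:
x = 1330 + 1 × 309.00 ≈ 1639; y = 672 + 1 × 594.00 ≈ 1266.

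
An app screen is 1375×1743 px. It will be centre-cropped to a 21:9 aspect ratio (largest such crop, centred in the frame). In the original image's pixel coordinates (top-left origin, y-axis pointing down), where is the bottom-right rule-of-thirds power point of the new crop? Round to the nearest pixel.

x = 917 px, y = 970 px

1375/1743 < 21/9, so the 21:9 crop keeps the full width 1375 and trims height to 1375 × 9/21 = 589.29 px.
Top offset = (1743 − 589.29)/2 = 576.86 px; left offset = 0.
Bottom-right is two-thirds across and two-thirds down within the crop:
x = 0.00 + 2 × 1375.00/3 ≈ 917; y = 576.86 + 2 × 589.29/3 ≈ 970.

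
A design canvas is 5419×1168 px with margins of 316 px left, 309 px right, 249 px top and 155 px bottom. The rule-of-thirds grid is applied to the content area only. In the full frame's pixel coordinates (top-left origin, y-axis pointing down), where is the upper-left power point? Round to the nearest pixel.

Content width = 5419 − 316 − 309 = 4794 px; content height = 1168 − 249 − 155 = 764 px.
Upper-left is one-third across and one-third down within the content area.
x = 316 + 1 × 4794/3 = 316 + 1598.00 ≈ 1914
y = 249 + 1 × 764/3 = 249 + 254.67 ≈ 504

x = 1914 px, y = 504 px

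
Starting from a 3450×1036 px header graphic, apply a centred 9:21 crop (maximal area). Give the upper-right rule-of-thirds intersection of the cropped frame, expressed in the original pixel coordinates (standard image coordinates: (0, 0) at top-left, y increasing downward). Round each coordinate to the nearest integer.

(1799, 345)

3450/1036 > 9/21, so the 9:21 crop keeps the full height 1036 and trims width to 1036 × 9/21 = 444.00 px.
Left offset = (3450 − 444.00)/2 = 1503.00 px; top offset = 0.
Upper-right is two-thirds across and one-third down within the crop:
x = 1503.00 + 2 × 444.00/3 ≈ 1799; y = 0.00 + 1 × 1036.00/3 ≈ 345.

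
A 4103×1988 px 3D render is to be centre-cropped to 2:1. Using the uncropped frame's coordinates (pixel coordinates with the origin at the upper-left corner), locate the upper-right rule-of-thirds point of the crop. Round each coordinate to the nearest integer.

x = 2714 px, y = 663 px

4103/1988 > 2/1, so the 2:1 crop keeps the full height 1988 and trims width to 1988 × 2/1 = 3976.00 px.
Left offset = (4103 − 3976.00)/2 = 63.50 px; top offset = 0.
Upper-right is two-thirds across and one-third down within the crop:
x = 63.50 + 2 × 3976.00/3 ≈ 2714; y = 0.00 + 1 × 1988.00/3 ≈ 663.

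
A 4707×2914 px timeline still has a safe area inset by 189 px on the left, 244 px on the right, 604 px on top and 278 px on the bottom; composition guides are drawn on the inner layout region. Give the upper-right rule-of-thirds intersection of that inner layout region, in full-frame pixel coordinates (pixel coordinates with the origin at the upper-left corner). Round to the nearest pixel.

x = 3038 px, y = 1281 px

Content width = 4707 − 189 − 244 = 4274 px; content height = 2914 − 604 − 278 = 2032 px.
Upper-right is two-thirds across and one-third down within the inner layout region.
x = 189 + 2 × 4274/3 = 189 + 2849.33 ≈ 3038
y = 604 + 1 × 2032/3 = 604 + 677.33 ≈ 1281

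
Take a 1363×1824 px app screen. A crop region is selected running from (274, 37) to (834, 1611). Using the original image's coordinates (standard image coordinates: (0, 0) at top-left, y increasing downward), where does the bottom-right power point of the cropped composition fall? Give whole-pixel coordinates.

(647, 1086)

Crop width = 834 − 274 = 560 px; one third is 186.67 px.
Crop height = 1611 − 37 = 1574 px; one third is 524.67 px.
The bottom-right point is two-thirds across and two-thirds down within the crop:
x = 274 + 2 × 186.67 ≈ 647; y = 37 + 2 × 524.67 ≈ 1086.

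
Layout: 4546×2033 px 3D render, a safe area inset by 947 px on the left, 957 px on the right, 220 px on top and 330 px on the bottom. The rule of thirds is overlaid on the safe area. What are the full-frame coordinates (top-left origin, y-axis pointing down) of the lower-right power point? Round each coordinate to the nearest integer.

Content width = 4546 − 947 − 957 = 2642 px; content height = 2033 − 220 − 330 = 1483 px.
Lower-right is two-thirds across and two-thirds down within the safe area.
x = 947 + 2 × 2642/3 = 947 + 1761.33 ≈ 2708
y = 220 + 2 × 1483/3 = 220 + 988.67 ≈ 1209

(2708, 1209)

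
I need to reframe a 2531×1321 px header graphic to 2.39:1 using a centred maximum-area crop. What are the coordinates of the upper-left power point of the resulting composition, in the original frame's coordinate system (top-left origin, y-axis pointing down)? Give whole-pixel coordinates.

x = 844 px, y = 484 px

2531/1321 < 2.39/1, so the 2.39:1 crop keeps the full width 2531 and trims height to 2531 × 1/2.39 = 1059.00 px.
Top offset = (1321 − 1059.00)/2 = 131.00 px; left offset = 0.
Upper-left is one-third across and one-third down within the crop:
x = 0.00 + 1 × 2531.00/3 ≈ 844; y = 131.00 + 1 × 1059.00/3 ≈ 484.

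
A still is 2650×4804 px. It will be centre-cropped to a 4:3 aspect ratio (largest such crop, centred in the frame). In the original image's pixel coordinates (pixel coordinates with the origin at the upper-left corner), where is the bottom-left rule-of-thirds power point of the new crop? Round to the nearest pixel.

(883, 2733)

2650/4804 < 4/3, so the 4:3 crop keeps the full width 2650 and trims height to 2650 × 3/4 = 1987.50 px.
Top offset = (4804 − 1987.50)/2 = 1408.25 px; left offset = 0.
Bottom-left is one-third across and two-thirds down within the crop:
x = 0.00 + 1 × 2650.00/3 ≈ 883; y = 1408.25 + 2 × 1987.50/3 ≈ 2733.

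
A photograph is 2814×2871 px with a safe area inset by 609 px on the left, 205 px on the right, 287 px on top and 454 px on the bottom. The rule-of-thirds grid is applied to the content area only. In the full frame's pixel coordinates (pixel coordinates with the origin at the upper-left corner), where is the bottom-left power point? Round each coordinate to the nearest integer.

x = 1276 px, y = 1707 px

Content width = 2814 − 609 − 205 = 2000 px; content height = 2871 − 287 − 454 = 2130 px.
Bottom-left is one-third across and two-thirds down within the content area.
x = 609 + 1 × 2000/3 = 609 + 666.67 ≈ 1276
y = 287 + 2 × 2130/3 = 287 + 1420.00 ≈ 1707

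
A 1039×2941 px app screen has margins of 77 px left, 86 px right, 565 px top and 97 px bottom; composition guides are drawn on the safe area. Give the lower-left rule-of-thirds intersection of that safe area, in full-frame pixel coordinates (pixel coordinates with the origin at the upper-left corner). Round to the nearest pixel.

Content width = 1039 − 77 − 86 = 876 px; content height = 2941 − 565 − 97 = 2279 px.
Lower-left is one-third across and two-thirds down within the safe area.
x = 77 + 1 × 876/3 = 77 + 292.00 ≈ 369
y = 565 + 2 × 2279/3 = 565 + 1519.33 ≈ 2084

(369, 2084)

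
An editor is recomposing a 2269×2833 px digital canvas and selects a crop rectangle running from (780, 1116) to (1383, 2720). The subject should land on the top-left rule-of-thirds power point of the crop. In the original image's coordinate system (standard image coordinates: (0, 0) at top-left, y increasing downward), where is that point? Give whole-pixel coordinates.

x = 981 px, y = 1651 px

Crop width = 1383 − 780 = 603 px; one third is 201.00 px.
Crop height = 2720 − 1116 = 1604 px; one third is 534.67 px.
The top-left point is one-third across and one-third down within the crop:
x = 780 + 1 × 201.00 ≈ 981; y = 1116 + 1 × 534.67 ≈ 1651.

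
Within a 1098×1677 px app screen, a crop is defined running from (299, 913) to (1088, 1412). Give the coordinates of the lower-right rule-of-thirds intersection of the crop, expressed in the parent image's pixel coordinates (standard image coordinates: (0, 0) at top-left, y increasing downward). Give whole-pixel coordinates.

x = 825 px, y = 1246 px

Crop width = 1088 − 299 = 789 px; one third is 263.00 px.
Crop height = 1412 − 913 = 499 px; one third is 166.33 px.
The lower-right point is two-thirds across and two-thirds down within the crop:
x = 299 + 2 × 263.00 ≈ 825; y = 913 + 2 × 166.33 ≈ 1246.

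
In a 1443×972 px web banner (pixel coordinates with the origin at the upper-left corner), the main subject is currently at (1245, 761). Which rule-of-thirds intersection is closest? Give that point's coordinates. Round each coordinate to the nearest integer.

x = 962 px, y = 648 px

Third lines: x ∈ {481, 962}, y ∈ {324, 648}.
1245 is closer to x = 962; 761 is closer to y = 648.
So the nearest intersection is the lower-right power point.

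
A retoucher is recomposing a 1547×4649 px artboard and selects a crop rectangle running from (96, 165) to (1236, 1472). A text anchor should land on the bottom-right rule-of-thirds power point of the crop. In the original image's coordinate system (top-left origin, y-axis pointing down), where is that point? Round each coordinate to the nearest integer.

Crop width = 1236 − 96 = 1140 px; one third is 380.00 px.
Crop height = 1472 − 165 = 1307 px; one third is 435.67 px.
The bottom-right point is two-thirds across and two-thirds down within the crop:
x = 96 + 2 × 380.00 ≈ 856; y = 165 + 2 × 435.67 ≈ 1036.

(856, 1036)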